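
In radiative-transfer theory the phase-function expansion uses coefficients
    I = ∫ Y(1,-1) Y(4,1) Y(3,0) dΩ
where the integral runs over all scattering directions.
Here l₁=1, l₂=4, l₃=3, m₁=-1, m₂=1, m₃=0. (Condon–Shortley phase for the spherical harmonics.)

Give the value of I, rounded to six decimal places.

-0.194664

Checks pass: Σm=0; 8 even; l₃=3∈[3,5].
(2·1+1)(2·4+1)(2·3+1) = 189
Δ: 2! 0! 6! / 9! → 1/252
sum: t=1:−1/36 = -1/36
3j²(1 4 3; 0 0 0) = Δ·Π!·Σ² = 4/63  (sign +1)
sum: t=2:+1/72 = 1/72
3j²(1 4 3; -1 1 0) = Δ·Π!·Σ² = 5/126  (sign -1)
combine: 4πI² = 189·4/63·5/126 = 10/21
take √, sign -1: I = -0.19466390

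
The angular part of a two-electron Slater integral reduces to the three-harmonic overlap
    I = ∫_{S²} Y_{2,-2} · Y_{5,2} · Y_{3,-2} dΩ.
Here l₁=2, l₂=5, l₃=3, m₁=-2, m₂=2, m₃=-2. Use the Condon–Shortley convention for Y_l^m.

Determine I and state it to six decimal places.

0.000000

Σmᵢ = -2 ≠ 0, so the φ-integral vanishes; I = 0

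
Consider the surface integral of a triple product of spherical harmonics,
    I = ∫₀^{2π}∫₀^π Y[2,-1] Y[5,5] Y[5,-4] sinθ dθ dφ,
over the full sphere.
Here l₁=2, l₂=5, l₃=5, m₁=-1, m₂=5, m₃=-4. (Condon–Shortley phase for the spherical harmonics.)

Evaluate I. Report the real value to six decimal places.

m-sum 0 ✓  L=12 even ✓  3≤5≤7 ✓
Π(2lᵢ+1) = 5×11×11 = 605
triangle coeff Δ(2,5,5) = 1/38610
Σ_t [0,2]: t=0:+1/2880 t=1:−1/576 t=2:+1/2880 = -1/960
(3j)²=10/429 [(2 5 5; 0 0 0)], sign=+1
Σ_t [2,2]: t=2:+1/80640 = 1/80640
(3j)²=9/286 [(2 5 5; -1 5 -4)], sign=-1
⇒ 4πI² = 75/169
I = (-1)√(75/169/(4π)) = -0.18792404

-0.187924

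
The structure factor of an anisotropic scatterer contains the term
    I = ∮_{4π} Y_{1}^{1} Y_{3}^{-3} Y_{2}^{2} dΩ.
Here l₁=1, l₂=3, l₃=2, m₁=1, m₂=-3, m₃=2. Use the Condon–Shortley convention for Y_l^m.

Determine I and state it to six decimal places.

-0.319865

m-sum 0 ✓  L=6 even ✓  2≤2≤4 ✓
Π(2lᵢ+1) = 3×7×5 = 105
triangle coeff Δ(1,3,2) = 1/105
Σ_t [1,1]: t=1:−1/4 = -1/4
(3j)²=3/35 [(1 3 2; 0 0 0)], sign=-1
Σ_t [0,0]: t=0:+1/48 = 1/48
(3j)²=1/7 [(1 3 2; 1 -3 2)], sign=+1
⇒ 4πI² = 9/7
I = (-1)√(9/7/(4π)) = -0.31986543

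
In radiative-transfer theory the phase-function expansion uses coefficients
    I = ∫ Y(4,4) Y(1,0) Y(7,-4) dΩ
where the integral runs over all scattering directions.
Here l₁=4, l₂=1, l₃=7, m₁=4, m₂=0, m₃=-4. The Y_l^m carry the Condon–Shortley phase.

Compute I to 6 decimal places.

0.000000

l₃=7 ∉ [3,5] — triangle fails ⇒ I = 0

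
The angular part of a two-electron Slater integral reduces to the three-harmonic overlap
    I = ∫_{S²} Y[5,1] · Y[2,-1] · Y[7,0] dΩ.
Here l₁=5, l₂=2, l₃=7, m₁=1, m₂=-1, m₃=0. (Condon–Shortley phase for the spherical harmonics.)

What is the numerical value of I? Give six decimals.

m-sum 0 ✓  L=14 even ✓  3≤7≤7 ✓
Π(2lᵢ+1) = 11×5×15 = 825
triangle coeff Δ(5,2,7) = 1/15015
Σ_t [0,0]: t=0:+1/57600 = 1/57600
(3j)²=21/715 [(5 2 7; 0 0 0)], sign=-1
Σ_t [0,0]: t=0:+1/103680 = 1/103680
(3j)²=7/429 [(5 2 7; 1 -1 0)], sign=-1
⇒ 4πI² = 735/1859
I = (+1)√(735/1859/(4π)) = 0.17737771

0.177378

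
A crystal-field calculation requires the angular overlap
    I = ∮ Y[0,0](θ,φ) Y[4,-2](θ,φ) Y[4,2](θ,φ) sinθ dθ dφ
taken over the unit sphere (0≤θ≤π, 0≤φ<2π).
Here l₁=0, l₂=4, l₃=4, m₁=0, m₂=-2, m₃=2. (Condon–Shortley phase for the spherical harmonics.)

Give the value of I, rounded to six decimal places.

0.282095

Checks pass: Σm=0; 8 even; l₃=4∈[4,4].
(2·0+1)(2·4+1)(2·4+1) = 81
Δ: 0! 0! 8! / 9! → 1/9
sum: t=0:+1/576 = 1/576
3j²(0 4 4; 0 0 0) = Δ·Π!·Σ² = 1/9  (sign +1)
sum: t=0:+1/1440 = 1/1440
3j²(0 4 4; 0 -2 2) = Δ·Π!·Σ² = 1/9  (sign +1)
combine: 4πI² = 81·1/9·1/9 = 1/1
take √, sign +1: I = 0.28209479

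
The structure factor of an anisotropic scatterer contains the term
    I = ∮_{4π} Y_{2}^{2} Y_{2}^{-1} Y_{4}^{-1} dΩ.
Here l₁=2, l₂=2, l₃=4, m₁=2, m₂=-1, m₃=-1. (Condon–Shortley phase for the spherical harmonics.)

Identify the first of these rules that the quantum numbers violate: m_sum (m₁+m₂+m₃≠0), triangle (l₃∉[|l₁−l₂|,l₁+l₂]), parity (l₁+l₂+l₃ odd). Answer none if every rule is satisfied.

none

Σmᵢ = 0  ✓
l₃∈[|l₁−l₂|,l₁+l₂]=[0,4], have l₃=4  ✓
Σlᵢ = 8 ⇒ even  ✓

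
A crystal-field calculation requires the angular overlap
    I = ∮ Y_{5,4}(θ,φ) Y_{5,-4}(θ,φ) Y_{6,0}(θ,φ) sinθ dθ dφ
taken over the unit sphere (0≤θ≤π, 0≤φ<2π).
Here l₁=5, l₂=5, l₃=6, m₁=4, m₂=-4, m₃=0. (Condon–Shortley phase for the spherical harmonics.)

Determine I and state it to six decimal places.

Checks pass: Σm=0; 16 even; l₃=6∈[0,10].
(2·5+1)(2·5+1)(2·6+1) = 1573
Δ: 4! 6! 6! / 17! → 1/28588560
sum: t=0:+1/345600 t=1:−1/13824 t=2:+1/5184 t=3:−1/13824 t=4:+1/345600 = 7/129600
3j²(5 5 6; 0 0 0) = Δ·Π!·Σ² = 80/7293  (sign +1)
sum: t=0:+1/345600 t=1:−1/3110400 = 1/388800
3j²(5 5 6; 4 -4 0) = Δ·Π!·Σ² = 192/12155  (sign +1)
combine: 4πI² = 1573·80/7293·192/12155 = 1024/3757
take √, sign +1: I = 0.14727345

0.147273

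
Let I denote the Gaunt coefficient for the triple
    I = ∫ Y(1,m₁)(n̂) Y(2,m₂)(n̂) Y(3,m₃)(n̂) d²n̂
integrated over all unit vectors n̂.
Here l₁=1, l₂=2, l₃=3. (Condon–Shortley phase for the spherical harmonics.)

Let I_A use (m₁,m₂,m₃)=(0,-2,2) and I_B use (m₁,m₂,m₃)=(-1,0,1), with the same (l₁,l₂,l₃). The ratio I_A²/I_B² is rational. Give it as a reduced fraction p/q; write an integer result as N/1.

5/6

Same 1,2,3: normalisation and zero-m 3j drop out of the ratio.
A: Δ: 0! 2! 4! / 7! → 1/105; sum: t=0:+1/24 = 1/24; 3j²(1 2 3; 0 -2 2) = Δ·Π!·Σ² = 1/21  (sign -1)
B: Δ: 0! 2! 4! / 7! → 1/105; sum: t=0:+1/8 = 1/8; 3j²(1 2 3; -1 0 1) = Δ·Π!·Σ² = 2/35  (sign +1)
I_A²/I_B² = (1/21)/(2/35) = 5/6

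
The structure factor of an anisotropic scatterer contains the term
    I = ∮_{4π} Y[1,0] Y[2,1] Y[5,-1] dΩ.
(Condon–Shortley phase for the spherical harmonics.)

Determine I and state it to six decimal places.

triangle: need 1≤l₃≤3, have 5; I=0

0.000000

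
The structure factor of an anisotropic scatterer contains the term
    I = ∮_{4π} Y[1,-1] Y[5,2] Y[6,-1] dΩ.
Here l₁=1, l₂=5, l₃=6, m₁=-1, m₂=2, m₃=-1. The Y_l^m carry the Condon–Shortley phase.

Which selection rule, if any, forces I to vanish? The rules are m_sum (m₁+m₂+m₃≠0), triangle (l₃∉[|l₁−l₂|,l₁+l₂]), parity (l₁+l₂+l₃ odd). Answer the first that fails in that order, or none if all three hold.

Σmᵢ = 0  ✓
l₃∈[|l₁−l₂|,l₁+l₂]=[4,6], have l₃=6  ✓
Σlᵢ = 12 ⇒ even  ✓

none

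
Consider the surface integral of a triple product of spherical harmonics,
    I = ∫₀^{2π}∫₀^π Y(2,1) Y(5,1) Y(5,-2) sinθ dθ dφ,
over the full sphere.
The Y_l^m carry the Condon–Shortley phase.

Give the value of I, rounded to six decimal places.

Checks pass: Σm=0; 12 even; l₃=5∈[3,7].
(2·2+1)(2·5+1)(2·5+1) = 605
Δ: 2! 2! 8! / 13! → 1/38610
sum: t=0:+1/2880 t=1:−1/576 t=2:+1/2880 = -1/960
3j²(2 5 5; 0 0 0) = Δ·Π!·Σ² = 10/429  (sign +1)
sum: t=0:+1/2880 t=1:−1/1440 = -1/2880
3j²(2 5 5; 1 1 -2) = Δ·Π!·Σ² = 7/715  (sign +1)
combine: 4πI² = 605·10/429·7/715 = 70/507
take √, sign +1: I = 0.10481902

0.104819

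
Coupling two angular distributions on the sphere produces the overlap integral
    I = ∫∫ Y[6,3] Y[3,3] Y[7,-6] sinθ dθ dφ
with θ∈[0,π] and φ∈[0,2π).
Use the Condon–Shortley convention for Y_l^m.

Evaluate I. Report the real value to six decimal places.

-0.153803

Rules hold: Σm=0, L=16 even, 3≤7≤9.
N = 13·7·15 = 1365
Δ = 2!·10!·4!/17! = 1/2042040
Racah Σ t=0..2: t=0:+1/207360 t=1:−1/57600 t=2:+1/207360 = -1/129600
⇒ 3j(6 3 7; 0 0 0)² = 168/12155, sgn +1
Racah Σ t=2..2: t=2:+1/17418240 = 1/17418240
⇒ 3j(6 3 7; 3 3 -6)² = 15/952, sgn -1
4πI² = N·(3j₀)²·(3jₘ)² = 945/3179
I = -1·√(0.297263/4π) = -0.15380332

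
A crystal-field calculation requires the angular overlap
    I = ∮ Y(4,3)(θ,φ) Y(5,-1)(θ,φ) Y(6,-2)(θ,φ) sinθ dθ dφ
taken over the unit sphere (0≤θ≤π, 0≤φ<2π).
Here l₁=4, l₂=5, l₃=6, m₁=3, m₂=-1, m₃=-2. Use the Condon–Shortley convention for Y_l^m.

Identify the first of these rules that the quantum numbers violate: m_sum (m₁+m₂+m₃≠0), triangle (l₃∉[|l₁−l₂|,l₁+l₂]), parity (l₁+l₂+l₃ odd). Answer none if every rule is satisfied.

parity

m₁+m₂+m₃ = 3 − 1 − 2 = 0  ✓
triangle: |4−5|=1 ≤ l₃=6 ≤ 4+5=9  ✓
parity: l₁+l₂+l₃ = 15 is odd  ✗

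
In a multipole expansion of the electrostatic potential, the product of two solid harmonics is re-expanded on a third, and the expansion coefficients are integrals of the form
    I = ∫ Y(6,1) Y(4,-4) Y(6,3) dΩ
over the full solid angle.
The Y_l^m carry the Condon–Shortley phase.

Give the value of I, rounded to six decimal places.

Rules hold: Σm=0, L=16 even, 2≤6≤10.
N = 13·9·13 = 1521
Δ = 4!·8!·4!/17! = 1/15315300
Racah Σ t=0..4: t=0:+1/829440 t=1:−1/25920 t=2:+1/9216 t=3:−1/25920 t=4:+1/829440 = 7/207360
⇒ 3j(6 4 6; 0 0 0)² = 28/2431, sgn +1
Racah Σ t=0..0: t=0:+1/414720 = 1/414720
⇒ 3j(6 4 6; 1 -4 3)² = 49/2431, sgn -1
4πI² = N·(3j₀)²·(3jₘ)² = 12348/34969
I = -1·√(0.353113/4π) = -0.16763001

-0.167630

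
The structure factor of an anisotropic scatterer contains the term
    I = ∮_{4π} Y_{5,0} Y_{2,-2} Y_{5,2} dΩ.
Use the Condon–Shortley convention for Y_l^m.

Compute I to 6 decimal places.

m-sum 0 ✓  L=12 even ✓  3≤5≤7 ✓
Π(2lᵢ+1) = 11×5×11 = 605
triangle coeff Δ(5,2,5) = 1/38610
Σ_t [0,2]: t=0:+1/2880 t=1:−1/576 t=2:+1/2880 = -1/960
(3j)²=10/429 [(5 2 5; 0 0 0)], sign=+1
Σ_t [0,0]: t=0:+1/2880 = 1/2880
(3j)²=14/429 [(5 2 5; 0 -2 2)], sign=-1
⇒ 4πI² = 700/1521
I = (-1)√(700/1521/(4π)) = -0.19137248

-0.191372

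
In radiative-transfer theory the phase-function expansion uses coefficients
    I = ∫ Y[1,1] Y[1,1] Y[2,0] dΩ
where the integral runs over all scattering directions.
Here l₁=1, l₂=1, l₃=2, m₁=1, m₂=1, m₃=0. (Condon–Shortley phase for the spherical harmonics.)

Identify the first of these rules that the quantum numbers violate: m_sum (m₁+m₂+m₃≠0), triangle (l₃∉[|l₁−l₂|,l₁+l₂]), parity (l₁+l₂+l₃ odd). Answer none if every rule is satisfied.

m_sum

m₁+m₂+m₃ = 1 + 1 + 0 = 2  ✗
triangle: |1−1|=0 ≤ l₃=2 ≤ 1+1=2
parity: l₁+l₂+l₃ = 4 is even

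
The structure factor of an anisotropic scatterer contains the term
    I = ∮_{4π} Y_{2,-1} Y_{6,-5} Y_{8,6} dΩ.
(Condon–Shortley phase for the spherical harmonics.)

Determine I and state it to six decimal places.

0.228971

m-sum 0 ✓  L=16 even ✓  4≤8≤8 ✓
Π(2lᵢ+1) = 5×13×17 = 1105
triangle coeff Δ(2,6,8) = 1/30940
Σ_t [0,0]: t=0:+1/2073600 = 1/2073600
(3j)²=28/1105 [(2 6 8; 0 0 0)], sign=+1
Σ_t [0,0]: t=0:+1/239500800 = 1/239500800
(3j)²=2/85 [(2 6 8; -1 -5 6)], sign=+1
⇒ 4πI² = 56/85
I = (+1)√(56/85/(4π)) = 0.22897055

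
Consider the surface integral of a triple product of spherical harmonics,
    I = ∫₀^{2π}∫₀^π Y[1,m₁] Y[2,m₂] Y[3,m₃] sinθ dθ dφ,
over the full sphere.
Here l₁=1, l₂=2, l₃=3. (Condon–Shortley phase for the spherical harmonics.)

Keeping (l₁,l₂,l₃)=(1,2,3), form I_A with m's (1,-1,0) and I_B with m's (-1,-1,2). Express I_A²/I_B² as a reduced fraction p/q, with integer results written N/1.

Same 1,2,3: normalisation and zero-m 3j drop out of the ratio.
A: Δ: 0! 2! 4! / 7! → 1/105; sum: t=0:+1/12 = 1/12; 3j²(1 2 3; 1 -1 0) = Δ·Π!·Σ² = 1/35  (sign -1)
B: Δ: 0! 2! 4! / 7! → 1/105; sum: t=0:+1/12 = 1/12; 3j²(1 2 3; -1 -1 2) = Δ·Π!·Σ² = 2/21  (sign -1)
I_A²/I_B² = (1/35)/(2/21) = 3/10

3/10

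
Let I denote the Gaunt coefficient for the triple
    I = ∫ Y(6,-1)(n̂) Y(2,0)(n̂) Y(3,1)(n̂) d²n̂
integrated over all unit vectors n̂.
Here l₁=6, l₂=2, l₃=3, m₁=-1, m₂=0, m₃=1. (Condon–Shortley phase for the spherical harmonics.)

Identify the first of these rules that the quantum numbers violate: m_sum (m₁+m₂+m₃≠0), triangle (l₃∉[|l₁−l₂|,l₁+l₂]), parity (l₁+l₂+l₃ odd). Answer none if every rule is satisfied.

triangle

azimuthal sum: -1 + 0 + 1 = 0  ✓
4 ≤ 3 ≤ 8 (triangle on l)  ✗
L = 6 + 2 + 3 = 11 (odd)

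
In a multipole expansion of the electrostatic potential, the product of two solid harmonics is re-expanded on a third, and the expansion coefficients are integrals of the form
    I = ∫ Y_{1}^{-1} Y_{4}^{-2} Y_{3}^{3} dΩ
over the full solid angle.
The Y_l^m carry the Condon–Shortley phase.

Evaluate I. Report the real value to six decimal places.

0.061558

Rules hold: Σm=0, L=8 even, 3≤3≤5.
N = 3·9·7 = 189
Δ = 2!·0!·6!/9! = 1/252
Racah Σ t=1..1: t=1:−1/36 = -1/36
⇒ 3j(1 4 3; 0 0 0)² = 4/63, sgn +1
Racah Σ t=2..2: t=2:+1/1440 = 1/1440
⇒ 3j(1 4 3; -1 -2 3)² = 1/252, sgn +1
4πI² = N·(3j₀)²·(3jₘ)² = 1/21
I = +1·√(0.047619/4π) = 0.06155813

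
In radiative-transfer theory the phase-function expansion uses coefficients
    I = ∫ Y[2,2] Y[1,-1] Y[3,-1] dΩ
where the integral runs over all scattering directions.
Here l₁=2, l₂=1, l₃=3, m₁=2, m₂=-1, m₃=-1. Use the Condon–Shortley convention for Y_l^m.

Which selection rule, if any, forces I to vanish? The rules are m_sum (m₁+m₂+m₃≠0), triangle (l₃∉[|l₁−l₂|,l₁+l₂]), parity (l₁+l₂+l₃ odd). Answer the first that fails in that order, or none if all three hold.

m₁+m₂+m₃ = 2 − 1 − 1 = 0  ✓
triangle: |2−1|=1 ≤ l₃=3 ≤ 2+1=3  ✓
parity: l₁+l₂+l₃ = 6 is even  ✓

none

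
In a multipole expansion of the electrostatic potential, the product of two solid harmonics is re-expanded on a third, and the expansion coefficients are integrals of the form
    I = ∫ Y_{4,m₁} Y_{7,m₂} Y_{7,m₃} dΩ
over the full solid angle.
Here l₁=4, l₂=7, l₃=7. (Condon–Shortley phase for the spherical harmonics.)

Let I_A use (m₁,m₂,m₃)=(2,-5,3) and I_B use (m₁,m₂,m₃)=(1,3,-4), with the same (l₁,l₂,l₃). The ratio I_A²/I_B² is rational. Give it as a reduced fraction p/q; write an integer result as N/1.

6728/8281

Same 4,7,7: normalisation and zero-m 3j drop out of the ratio.
A: Δ: 4! 4! 10! / 19! → 1/58198140; sum: t=0:+1/7741440 t=1:−1/13063680 t=2:+1/348364800 = 29/522547200; 3j²(4 7 7; 2 -5 3) = Δ·Π!·Σ² = 1682/264537  (sign +1)
B: Δ: 4! 4! 10! / 19! → 1/58198140; sum: t=0:+1/522547200 t=1:−1/8709120 t=2:+1/1935360 t=3:−1/4354560 = 13/74649600; 3j²(4 7 7; 1 3 -4) = Δ·Π!·Σ² = 91/11628  (sign -1)
I_A²/I_B² = (1682/264537)/(91/11628) = 6728/8281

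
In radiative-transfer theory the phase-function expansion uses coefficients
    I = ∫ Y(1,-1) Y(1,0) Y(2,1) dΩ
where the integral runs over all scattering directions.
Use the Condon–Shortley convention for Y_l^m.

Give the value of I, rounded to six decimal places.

-0.218510

Checks pass: Σm=0; 4 even; l₃=2∈[0,2].
(2·1+1)(2·1+1)(2·2+1) = 45
Δ: 0! 2! 2! / 5! → 1/30
sum: t=0:+1/1 = 1/1
3j²(1 1 2; 0 0 0) = Δ·Π!·Σ² = 2/15  (sign +1)
sum: t=0:+1/2 = 1/2
3j²(1 1 2; -1 0 1) = Δ·Π!·Σ² = 1/10  (sign -1)
combine: 4πI² = 45·2/15·1/10 = 3/5
take √, sign -1: I = -0.21850969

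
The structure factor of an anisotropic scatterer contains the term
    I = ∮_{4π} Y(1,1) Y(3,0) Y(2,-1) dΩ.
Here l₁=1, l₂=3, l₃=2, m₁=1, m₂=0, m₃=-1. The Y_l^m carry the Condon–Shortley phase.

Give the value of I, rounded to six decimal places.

Checks pass: Σm=0; 6 even; l₃=2∈[2,4].
(2·1+1)(2·3+1)(2·2+1) = 105
Δ: 2! 0! 4! / 7! → 1/105
sum: t=1:−1/4 = -1/4
3j²(1 3 2; 0 0 0) = Δ·Π!·Σ² = 3/35  (sign -1)
sum: t=0:+1/12 = 1/12
3j²(1 3 2; 1 0 -1) = Δ·Π!·Σ² = 1/35  (sign -1)
combine: 4πI² = 105·3/35·1/35 = 9/35
take √, sign +1: I = 0.14304817

0.143048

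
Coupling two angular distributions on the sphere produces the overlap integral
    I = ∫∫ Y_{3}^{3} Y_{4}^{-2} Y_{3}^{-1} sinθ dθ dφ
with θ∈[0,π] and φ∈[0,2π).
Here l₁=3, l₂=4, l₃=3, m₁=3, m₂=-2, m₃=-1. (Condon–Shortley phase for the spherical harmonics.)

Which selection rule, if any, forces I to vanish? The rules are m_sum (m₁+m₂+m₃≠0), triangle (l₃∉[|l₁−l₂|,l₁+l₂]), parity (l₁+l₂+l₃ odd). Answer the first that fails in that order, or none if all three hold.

azimuthal sum: 3 − 2 − 1 = 0  ✓
1 ≤ 3 ≤ 7 (triangle on l)  ✓
L = 3 + 4 + 3 = 10 (even)  ✓

none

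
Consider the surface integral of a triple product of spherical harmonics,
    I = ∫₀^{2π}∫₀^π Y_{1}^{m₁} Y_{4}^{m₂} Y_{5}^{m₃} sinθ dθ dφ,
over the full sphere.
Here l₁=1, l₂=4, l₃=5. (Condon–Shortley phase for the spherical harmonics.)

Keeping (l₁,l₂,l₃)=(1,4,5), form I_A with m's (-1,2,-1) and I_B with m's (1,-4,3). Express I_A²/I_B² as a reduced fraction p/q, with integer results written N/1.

Shared (l₁,l₂,l₃)=(1,4,5): N and (l;000)² cancel in I_A²/I_B².
A: Δ = 0!·2!·8!/11! = 1/495; Racah Σ t=0..0: t=0:+1/2880 = 1/2880; ⇒ 3j(1 4 5; -1 2 -1)² = 2/165, sgn +1
B: Δ = 0!·2!·8!/11! = 1/495; Racah Σ t=0..0: t=0:+1/80640 = 1/80640; ⇒ 3j(1 4 5; 1 -4 3)² = 1/495, sgn +1
I_A²/I_B² = (2/165)/(1/495) = 6/1

6/1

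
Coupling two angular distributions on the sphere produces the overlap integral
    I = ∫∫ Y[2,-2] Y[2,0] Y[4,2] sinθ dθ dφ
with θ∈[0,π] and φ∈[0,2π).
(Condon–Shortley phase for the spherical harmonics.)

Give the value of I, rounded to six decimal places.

0.156078

Checks pass: Σm=0; 8 even; l₃=4∈[0,4].
(2·2+1)(2·2+1)(2·4+1) = 225
Δ: 0! 4! 4! / 9! → 1/630
sum: t=0:+1/16 = 1/16
3j²(2 2 4; 0 0 0) = Δ·Π!·Σ² = 2/35  (sign +1)
sum: t=0:+1/96 = 1/96
3j²(2 2 4; -2 0 2) = Δ·Π!·Σ² = 1/42  (sign +1)
combine: 4πI² = 225·2/35·1/42 = 15/49
take √, sign +1: I = 0.15607835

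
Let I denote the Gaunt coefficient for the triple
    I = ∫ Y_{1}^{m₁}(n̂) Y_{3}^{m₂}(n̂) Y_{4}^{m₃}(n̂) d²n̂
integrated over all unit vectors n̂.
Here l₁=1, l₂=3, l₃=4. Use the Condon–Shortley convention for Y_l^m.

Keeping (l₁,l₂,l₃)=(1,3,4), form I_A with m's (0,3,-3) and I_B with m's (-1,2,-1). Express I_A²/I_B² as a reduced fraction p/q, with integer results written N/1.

Same 1,3,4: normalisation and zero-m 3j drop out of the ratio.
A: Δ: 0! 2! 6! / 9! → 1/252; sum: t=0:+1/720 = 1/720; 3j²(1 3 4; 0 3 -3) = Δ·Π!·Σ² = 1/36  (sign -1)
B: Δ: 0! 2! 6! / 9! → 1/252; sum: t=0:+1/240 = 1/240; 3j²(1 3 4; -1 2 -1) = Δ·Π!·Σ² = 1/84  (sign -1)
I_A²/I_B² = (1/36)/(1/84) = 7/3

7/3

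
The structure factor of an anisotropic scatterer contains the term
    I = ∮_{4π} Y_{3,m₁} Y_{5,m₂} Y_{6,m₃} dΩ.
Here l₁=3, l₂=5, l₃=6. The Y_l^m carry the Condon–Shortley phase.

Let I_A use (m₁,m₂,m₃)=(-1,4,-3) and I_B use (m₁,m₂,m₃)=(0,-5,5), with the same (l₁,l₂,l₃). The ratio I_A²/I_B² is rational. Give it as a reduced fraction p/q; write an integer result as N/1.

8/11

Shared (l₁,l₂,l₃)=(3,5,6): N and (l;000)² cancel in I_A²/I_B².
A: Δ = 2!·4!·8!/15! = 1/675675; Racah Σ t=1..2: t=1:−1/241920 t=2:+1/40320 = 1/48384; ⇒ 3j(3 5 6; -1 4 -3)² = 24/1001, sgn -1
B: Δ = 2!·4!·8!/15! = 1/675675; Racah Σ t=0..0: t=0:+1/483840 = 1/483840; ⇒ 3j(3 5 6; 0 -5 5)² = 3/91, sgn -1
I_A²/I_B² = (24/1001)/(3/91) = 8/11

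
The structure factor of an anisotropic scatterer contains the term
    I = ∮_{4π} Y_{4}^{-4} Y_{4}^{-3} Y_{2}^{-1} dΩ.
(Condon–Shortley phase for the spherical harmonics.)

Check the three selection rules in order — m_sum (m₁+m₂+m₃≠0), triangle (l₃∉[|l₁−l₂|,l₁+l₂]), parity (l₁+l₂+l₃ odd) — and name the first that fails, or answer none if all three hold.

m_sum

azimuthal sum: -4 − 3 − 1 = -8  ✗
0 ≤ 2 ≤ 8 (triangle on l)
L = 4 + 4 + 2 = 10 (even)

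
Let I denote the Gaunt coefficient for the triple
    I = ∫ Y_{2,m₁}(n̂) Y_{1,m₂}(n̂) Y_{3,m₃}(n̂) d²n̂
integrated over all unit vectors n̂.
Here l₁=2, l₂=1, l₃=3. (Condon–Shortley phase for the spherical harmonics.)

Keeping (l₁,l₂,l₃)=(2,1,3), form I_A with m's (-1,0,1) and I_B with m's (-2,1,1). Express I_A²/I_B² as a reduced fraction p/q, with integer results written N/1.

l's match ⇒ only the (l;m) 3-j factors differ between A and B.
A: triangle coeff Δ(2,1,3) = 1/105; Σ_t [0,0]: t=0:+1/6 = 1/6; (3j)²=8/105 [(2 1 3; -1 0 1)], sign=+1
B: triangle coeff Δ(2,1,3) = 1/105; Σ_t [0,0]: t=0:+1/48 = 1/48; (3j)²=1/105 [(2 1 3; -2 1 1)], sign=+1
I_A²/I_B² = (8/105)/(1/105) = 8/1

8/1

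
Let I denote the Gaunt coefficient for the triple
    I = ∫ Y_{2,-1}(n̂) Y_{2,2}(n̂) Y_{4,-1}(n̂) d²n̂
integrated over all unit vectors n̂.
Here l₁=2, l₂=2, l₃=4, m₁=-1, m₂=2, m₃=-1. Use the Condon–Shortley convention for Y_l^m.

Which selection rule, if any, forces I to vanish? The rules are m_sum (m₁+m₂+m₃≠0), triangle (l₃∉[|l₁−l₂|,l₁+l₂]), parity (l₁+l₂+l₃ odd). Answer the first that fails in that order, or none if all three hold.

m₁+m₂+m₃ = -1 + 2 − 1 = 0  ✓
triangle: |2−2|=0 ≤ l₃=4 ≤ 2+2=4  ✓
parity: l₁+l₂+l₃ = 8 is even  ✓

none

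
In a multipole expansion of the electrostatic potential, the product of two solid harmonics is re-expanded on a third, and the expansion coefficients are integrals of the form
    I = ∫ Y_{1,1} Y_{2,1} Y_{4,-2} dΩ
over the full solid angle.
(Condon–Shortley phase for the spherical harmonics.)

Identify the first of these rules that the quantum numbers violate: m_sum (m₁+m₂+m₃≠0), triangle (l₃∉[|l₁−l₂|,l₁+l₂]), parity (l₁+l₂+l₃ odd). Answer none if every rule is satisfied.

triangle

azimuthal sum: 1 + 1 − 2 = 0  ✓
1 ≤ 4 ≤ 3 (triangle on l)  ✗
L = 1 + 2 + 4 = 7 (odd)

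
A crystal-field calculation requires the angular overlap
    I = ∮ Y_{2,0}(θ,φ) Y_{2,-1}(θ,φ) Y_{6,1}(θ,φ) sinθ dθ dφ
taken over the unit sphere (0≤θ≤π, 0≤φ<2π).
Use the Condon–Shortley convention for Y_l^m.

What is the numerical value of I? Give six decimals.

l₃=6 ∉ [0,4] — triangle fails ⇒ I = 0

0.000000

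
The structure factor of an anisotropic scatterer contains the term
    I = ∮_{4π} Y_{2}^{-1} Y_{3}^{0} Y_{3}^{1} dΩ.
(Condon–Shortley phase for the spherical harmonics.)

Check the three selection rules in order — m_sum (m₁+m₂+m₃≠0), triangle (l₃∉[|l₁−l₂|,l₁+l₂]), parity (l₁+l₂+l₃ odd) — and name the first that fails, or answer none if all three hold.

none

m₁+m₂+m₃ = -1 + 0 + 1 = 0  ✓
triangle: |2−3|=1 ≤ l₃=3 ≤ 2+3=5  ✓
parity: l₁+l₂+l₃ = 8 is even  ✓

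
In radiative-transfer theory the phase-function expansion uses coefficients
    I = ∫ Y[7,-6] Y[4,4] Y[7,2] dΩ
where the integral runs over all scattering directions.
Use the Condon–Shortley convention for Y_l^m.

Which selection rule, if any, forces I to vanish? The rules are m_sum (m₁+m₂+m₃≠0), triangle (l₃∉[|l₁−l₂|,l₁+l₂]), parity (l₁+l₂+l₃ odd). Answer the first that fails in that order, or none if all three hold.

none

azimuthal sum: -6 + 4 + 2 = 0  ✓
3 ≤ 7 ≤ 11 (triangle on l)  ✓
L = 7 + 4 + 7 = 18 (even)  ✓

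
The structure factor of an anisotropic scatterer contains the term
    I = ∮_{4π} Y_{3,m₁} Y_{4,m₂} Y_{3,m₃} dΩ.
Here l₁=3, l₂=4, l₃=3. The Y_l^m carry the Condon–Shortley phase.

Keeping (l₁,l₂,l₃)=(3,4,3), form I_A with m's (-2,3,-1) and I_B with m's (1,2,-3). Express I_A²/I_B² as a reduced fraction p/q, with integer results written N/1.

7/27

Same 3,4,3: normalisation and zero-m 3j drop out of the ratio.
A: Δ: 4! 2! 4! / 11! → 1/34650; sum: t=3:−1/288 t=4:+1/144 = 1/288; 3j²(3 4 3; -2 3 -1) = Δ·Π!·Σ² = 1/99  (sign +1)
B: Δ: 4! 2! 4! / 11! → 1/34650; sum: t=2:+1/192 = 1/192; 3j²(3 4 3; 1 2 -3) = Δ·Π!·Σ² = 3/77  (sign +1)
I_A²/I_B² = (1/99)/(3/77) = 7/27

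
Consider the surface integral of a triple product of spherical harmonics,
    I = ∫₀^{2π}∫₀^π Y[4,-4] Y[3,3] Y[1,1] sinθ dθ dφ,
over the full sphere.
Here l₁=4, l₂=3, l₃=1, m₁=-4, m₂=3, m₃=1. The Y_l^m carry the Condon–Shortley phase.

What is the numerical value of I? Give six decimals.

0.325735

Rules hold: Σm=0, L=8 even, 1≤1≤7.
N = 9·7·3 = 189
Δ = 6!·2!·0!/9! = 1/252
Racah Σ t=3..3: t=3:−1/36 = -1/36
⇒ 3j(4 3 1; 0 0 0)² = 4/63, sgn +1
Racah Σ t=6..6: t=6:+1/1440 = 1/1440
⇒ 3j(4 3 1; -4 3 1)² = 1/9, sgn +1
4πI² = N·(3j₀)²·(3jₘ)² = 4/3
I = +1·√(1.33333/4π) = 0.32573501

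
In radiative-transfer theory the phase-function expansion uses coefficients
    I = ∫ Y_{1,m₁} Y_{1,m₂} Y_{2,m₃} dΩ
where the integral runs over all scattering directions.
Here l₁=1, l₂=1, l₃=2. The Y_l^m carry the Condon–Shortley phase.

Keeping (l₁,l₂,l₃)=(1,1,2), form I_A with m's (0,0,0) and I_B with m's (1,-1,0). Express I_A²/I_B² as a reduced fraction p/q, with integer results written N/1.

Shared (l₁,l₂,l₃)=(1,1,2): N and (l;000)² cancel in I_A²/I_B².
A: Δ = 0!·2!·2!/5! = 1/30; Racah Σ t=0..0: t=0:+1/1 = 1/1; ⇒ 3j(1 1 2; 0 0 0)² = 2/15, sgn +1
B: Δ = 0!·2!·2!/5! = 1/30; Racah Σ t=0..0: t=0:+1/4 = 1/4; ⇒ 3j(1 1 2; 1 -1 0)² = 1/30, sgn +1
I_A²/I_B² = (2/15)/(1/30) = 4/1

4/1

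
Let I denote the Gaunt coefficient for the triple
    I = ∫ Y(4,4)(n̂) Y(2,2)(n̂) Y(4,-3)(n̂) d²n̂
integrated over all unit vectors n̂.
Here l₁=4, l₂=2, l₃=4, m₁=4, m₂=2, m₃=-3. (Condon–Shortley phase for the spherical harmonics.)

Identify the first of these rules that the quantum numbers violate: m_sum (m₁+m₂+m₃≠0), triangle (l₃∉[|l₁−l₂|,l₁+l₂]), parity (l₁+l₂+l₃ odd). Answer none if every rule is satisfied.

m_sum

Σmᵢ = 3  ✗
l₃∈[|l₁−l₂|,l₁+l₂]=[2,6], have l₃=4
Σlᵢ = 10 ⇒ even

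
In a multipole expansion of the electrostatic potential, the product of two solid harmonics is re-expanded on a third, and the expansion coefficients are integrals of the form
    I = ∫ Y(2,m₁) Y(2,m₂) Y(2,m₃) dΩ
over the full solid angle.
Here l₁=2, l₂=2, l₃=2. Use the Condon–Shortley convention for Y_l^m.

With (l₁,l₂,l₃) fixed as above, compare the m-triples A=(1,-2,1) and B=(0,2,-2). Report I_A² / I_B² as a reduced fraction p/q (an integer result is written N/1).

3/2

l's match ⇒ only the (l;m) 3-j factors differ between A and B.
A: triangle coeff Δ(2,2,2) = 1/630; Σ_t [0,0]: t=0:+1/4 = 1/4; (3j)²=3/35 [(2 2 2; 1 -2 1)], sign=-1
B: triangle coeff Δ(2,2,2) = 1/630; Σ_t [2,2]: t=2:+1/8 = 1/8; (3j)²=2/35 [(2 2 2; 0 2 -2)], sign=+1
I_A²/I_B² = (3/35)/(2/35) = 3/2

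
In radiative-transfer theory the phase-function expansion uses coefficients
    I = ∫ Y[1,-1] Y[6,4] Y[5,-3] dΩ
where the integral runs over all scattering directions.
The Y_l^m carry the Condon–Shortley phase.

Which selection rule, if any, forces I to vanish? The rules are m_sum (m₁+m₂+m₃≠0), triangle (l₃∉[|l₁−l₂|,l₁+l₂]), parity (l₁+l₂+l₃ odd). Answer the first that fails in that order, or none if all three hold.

none

azimuthal sum: -1 + 4 − 3 = 0  ✓
5 ≤ 5 ≤ 7 (triangle on l)  ✓
L = 1 + 6 + 5 = 12 (even)  ✓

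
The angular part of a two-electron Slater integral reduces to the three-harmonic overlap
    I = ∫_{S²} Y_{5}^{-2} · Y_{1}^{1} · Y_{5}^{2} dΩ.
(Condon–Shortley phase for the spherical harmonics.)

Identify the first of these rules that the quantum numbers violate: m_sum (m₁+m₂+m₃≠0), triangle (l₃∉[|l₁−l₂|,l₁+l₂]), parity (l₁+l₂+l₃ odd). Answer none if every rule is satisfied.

m₁+m₂+m₃ = -2 + 1 + 2 = 1  ✗
triangle: |5−1|=4 ≤ l₃=5 ≤ 5+1=6
parity: l₁+l₂+l₃ = 11 is odd

m_sum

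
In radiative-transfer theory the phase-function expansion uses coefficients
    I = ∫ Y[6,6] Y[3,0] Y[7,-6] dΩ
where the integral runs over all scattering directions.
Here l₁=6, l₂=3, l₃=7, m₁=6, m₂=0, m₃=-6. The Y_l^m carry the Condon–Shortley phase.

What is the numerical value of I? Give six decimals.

m-sum 0 ✓  L=16 even ✓  3≤7≤9 ✓
Π(2lᵢ+1) = 13×7×15 = 1365
triangle coeff Δ(6,3,7) = 1/2042040
Σ_t [0,2]: t=0:+1/207360 t=1:−1/57600 t=2:+1/207360 = -1/129600
(3j)²=168/12155 [(6 3 7; 0 0 0)], sign=+1
Σ_t [0,0]: t=0:+1/43545600 = 1/43545600
(3j)²=33/1190 [(6 3 7; 6 0 -6)], sign=-1
⇒ 4πI² = 756/1445
I = (-1)√(756/1445/(4π)) = -0.20404316

-0.204043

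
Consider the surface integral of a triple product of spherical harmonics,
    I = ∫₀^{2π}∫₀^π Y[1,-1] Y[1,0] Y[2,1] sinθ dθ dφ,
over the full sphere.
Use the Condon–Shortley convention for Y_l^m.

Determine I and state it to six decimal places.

m-sum 0 ✓  L=4 even ✓  0≤2≤2 ✓
Π(2lᵢ+1) = 3×3×5 = 45
triangle coeff Δ(1,1,2) = 1/30
Σ_t [0,0]: t=0:+1/1 = 1/1
(3j)²=2/15 [(1 1 2; 0 0 0)], sign=+1
Σ_t [0,0]: t=0:+1/2 = 1/2
(3j)²=1/10 [(1 1 2; -1 0 1)], sign=-1
⇒ 4πI² = 3/5
I = (-1)√(3/5/(4π)) = -0.21850969

-0.218510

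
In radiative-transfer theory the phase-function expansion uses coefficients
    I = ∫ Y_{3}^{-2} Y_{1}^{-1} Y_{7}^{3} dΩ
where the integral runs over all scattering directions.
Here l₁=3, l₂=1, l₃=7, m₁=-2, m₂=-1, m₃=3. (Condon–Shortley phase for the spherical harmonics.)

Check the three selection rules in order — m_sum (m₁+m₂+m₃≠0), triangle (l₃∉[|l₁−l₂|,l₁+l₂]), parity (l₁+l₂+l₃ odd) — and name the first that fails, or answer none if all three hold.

triangle

m₁+m₂+m₃ = -2 − 1 + 3 = 0  ✓
triangle: |3−1|=2 ≤ l₃=7 ≤ 3+1=4  ✗
parity: l₁+l₂+l₃ = 11 is odd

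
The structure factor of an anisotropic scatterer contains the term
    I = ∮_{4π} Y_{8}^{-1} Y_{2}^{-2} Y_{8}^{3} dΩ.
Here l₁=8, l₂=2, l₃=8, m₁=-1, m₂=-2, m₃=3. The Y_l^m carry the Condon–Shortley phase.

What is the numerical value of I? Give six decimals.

0.184248

Checks pass: Σm=0; 18 even; l₃=8∈[6,10].
(2·8+1)(2·2+1)(2·8+1) = 1445
Δ: 2! 14! 2! / 19! → 1/348840
sum: t=0:+1/116121600 t=1:−1/25401600 t=2:+1/116121600 = -1/45158400
3j²(8 2 8; 0 0 0) = Δ·Π!·Σ² = 24/1615  (sign -1)
sum: t=0:+1/174182400 = 1/174182400
3j²(8 2 8; -1 -2 3) = Δ·Π!·Σ² = 77/3876  (sign -1)
combine: 4πI² = 1445·24/1615·77/3876 = 154/361
take √, sign +1: I = 0.18424759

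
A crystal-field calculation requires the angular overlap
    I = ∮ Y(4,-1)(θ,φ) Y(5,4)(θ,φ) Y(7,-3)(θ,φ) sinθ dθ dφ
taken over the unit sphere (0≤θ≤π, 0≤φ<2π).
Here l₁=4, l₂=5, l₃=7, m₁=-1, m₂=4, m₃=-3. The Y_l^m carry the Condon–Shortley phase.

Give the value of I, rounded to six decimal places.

0.167813

Rules hold: Σm=0, L=16 even, 1≤7≤9.
N = 9·11·15 = 1485
Δ = 2!·6!·8!/17! = 1/6126120
Racah Σ t=0..2: t=0:+1/69120 t=1:−1/20736 t=2:+1/69120 = -1/51840
⇒ 3j(4 5 7; 0 0 0)² = 280/21879, sgn +1
Racah Σ t=1..2: t=1:−1/1935360 t=2:+1/362880 = 13/5806080
⇒ 3j(4 5 7; -1 4 -3)² = 195/10472, sgn +1
4πI² = N·(3j₀)²·(3jₘ)² = 1125/3179
I = +1·√(0.353885/4π) = 0.16781318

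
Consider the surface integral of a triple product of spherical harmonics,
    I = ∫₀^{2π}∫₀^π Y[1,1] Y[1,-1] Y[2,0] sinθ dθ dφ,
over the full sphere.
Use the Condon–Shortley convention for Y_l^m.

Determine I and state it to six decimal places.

Rules hold: Σm=0, L=4 even, 0≤2≤2.
N = 3·3·5 = 45
Δ = 0!·2!·2!/5! = 1/30
Racah Σ t=0..0: t=0:+1/1 = 1/1
⇒ 3j(1 1 2; 0 0 0)² = 2/15, sgn +1
Racah Σ t=0..0: t=0:+1/4 = 1/4
⇒ 3j(1 1 2; 1 -1 0)² = 1/30, sgn +1
4πI² = N·(3j₀)²·(3jₘ)² = 1/5
I = +1·√(0.2/4π) = 0.12615663

0.126157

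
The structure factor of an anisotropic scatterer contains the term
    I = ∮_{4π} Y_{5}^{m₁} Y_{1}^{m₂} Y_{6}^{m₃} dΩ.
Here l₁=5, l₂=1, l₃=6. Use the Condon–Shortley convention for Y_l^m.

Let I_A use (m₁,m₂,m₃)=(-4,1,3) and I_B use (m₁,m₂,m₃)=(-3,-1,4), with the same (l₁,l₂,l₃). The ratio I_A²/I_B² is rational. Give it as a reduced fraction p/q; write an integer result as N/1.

1/15

Same 5,1,6: normalisation and zero-m 3j drop out of the ratio.
A: Δ: 0! 10! 2! / 13! → 1/858; sum: t=0:+1/725760 = 1/725760; 3j²(5 1 6; -4 1 3) = Δ·Π!·Σ² = 1/286  (sign -1)
B: Δ: 0! 10! 2! / 13! → 1/858; sum: t=0:+1/161280 = 1/161280; 3j²(5 1 6; -3 -1 4) = Δ·Π!·Σ² = 15/286  (sign +1)
I_A²/I_B² = (1/286)/(15/286) = 1/15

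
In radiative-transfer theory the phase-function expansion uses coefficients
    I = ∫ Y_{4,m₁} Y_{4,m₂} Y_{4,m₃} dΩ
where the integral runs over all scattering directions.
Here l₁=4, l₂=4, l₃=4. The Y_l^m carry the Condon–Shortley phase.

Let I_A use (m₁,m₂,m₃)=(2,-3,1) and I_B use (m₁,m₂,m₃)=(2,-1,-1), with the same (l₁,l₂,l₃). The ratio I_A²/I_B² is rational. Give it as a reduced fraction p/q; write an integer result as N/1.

7/36

Same 4,4,4: normalisation and zero-m 3j drop out of the ratio.
A: Δ: 4! 4! 4! / 13! → 1/450450; sum: t=0:+1/576 t=1:−1/864 = 1/1728; 3j²(4 4 4; 2 -3 1) = Δ·Π!·Σ² = 5/1287  (sign -1)
B: Δ: 4! 4! 4! / 13! → 1/450450; sum: t=0:+1/576 t=1:−1/144 t=2:+1/576 = -1/288; 3j²(4 4 4; 2 -1 -1) = Δ·Π!·Σ² = 20/1001  (sign +1)
I_A²/I_B² = (5/1287)/(20/1001) = 7/36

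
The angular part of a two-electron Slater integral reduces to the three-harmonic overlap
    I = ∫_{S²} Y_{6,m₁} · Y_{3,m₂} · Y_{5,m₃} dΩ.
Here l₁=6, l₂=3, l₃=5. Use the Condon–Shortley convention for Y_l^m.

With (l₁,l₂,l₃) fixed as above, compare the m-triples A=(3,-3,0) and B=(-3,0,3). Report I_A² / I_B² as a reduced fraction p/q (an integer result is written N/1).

28/1

l's match ⇒ only the (l;m) 3-j factors differ between A and B.
A: triangle coeff Δ(6,3,5) = 1/675675; Σ_t [0,0]: t=0:+1/34560 = 1/34560; (3j)²=4/143 [(6 3 5; 3 -3 0)], sign=-1
B: triangle coeff Δ(6,3,5) = 1/675675; Σ_t [1,3]: t=1:−1/483840 t=2:+1/20160 t=3:−1/17280 = -1/96768; (3j)²=1/1001 [(6 3 5; -3 0 3)], sign=-1
I_A²/I_B² = (4/143)/(1/1001) = 28/1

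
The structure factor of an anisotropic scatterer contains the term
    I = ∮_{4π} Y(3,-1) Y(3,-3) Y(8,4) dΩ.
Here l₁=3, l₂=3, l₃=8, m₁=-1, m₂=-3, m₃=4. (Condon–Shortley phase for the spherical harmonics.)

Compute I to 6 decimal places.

0.000000

|3−3|≤8≤3+3 violated ⇒ I = 0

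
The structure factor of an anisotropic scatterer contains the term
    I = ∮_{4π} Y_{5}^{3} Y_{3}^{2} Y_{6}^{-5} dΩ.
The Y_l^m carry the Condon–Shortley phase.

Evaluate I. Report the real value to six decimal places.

-0.169016

m-sum 0 ✓  L=14 even ✓  2≤6≤8 ✓
Π(2lᵢ+1) = 11×7×13 = 1001
triangle coeff Δ(5,3,6) = 1/675675
Σ_t [0,2]: t=0:+1/8640 t=1:−1/2304 t=2:+1/8640 = -7/34560
(3j)²=7/429 [(5 3 6; 0 0 0)], sign=-1
Σ_t [1,2]: t=1:−1/120960 t=2:+1/483840 = -1/161280
(3j)²=2/91 [(5 3 6; 3 2 -5)], sign=+1
⇒ 4πI² = 14/39
I = (-1)√(14/39/(4π)) = -0.16901560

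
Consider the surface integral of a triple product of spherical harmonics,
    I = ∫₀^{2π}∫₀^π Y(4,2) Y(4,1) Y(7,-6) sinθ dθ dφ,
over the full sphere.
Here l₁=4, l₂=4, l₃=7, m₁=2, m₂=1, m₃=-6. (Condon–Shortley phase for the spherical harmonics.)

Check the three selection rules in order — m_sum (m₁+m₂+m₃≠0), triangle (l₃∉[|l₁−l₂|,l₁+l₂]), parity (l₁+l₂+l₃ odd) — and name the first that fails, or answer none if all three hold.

azimuthal sum: 2 + 1 − 6 = -3  ✗
0 ≤ 7 ≤ 8 (triangle on l)
L = 4 + 4 + 7 = 15 (odd)

m_sum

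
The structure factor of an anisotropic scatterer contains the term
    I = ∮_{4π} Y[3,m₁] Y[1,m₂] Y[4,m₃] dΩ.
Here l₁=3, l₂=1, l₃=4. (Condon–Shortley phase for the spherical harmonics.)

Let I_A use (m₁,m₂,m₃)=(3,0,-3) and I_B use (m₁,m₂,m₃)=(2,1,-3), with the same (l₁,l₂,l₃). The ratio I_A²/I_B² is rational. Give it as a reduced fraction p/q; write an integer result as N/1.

Same 3,1,4: normalisation and zero-m 3j drop out of the ratio.
A: Δ: 0! 6! 2! / 9! → 1/252; sum: t=0:+1/720 = 1/720; 3j²(3 1 4; 3 0 -3) = Δ·Π!·Σ² = 1/36  (sign -1)
B: Δ: 0! 6! 2! / 9! → 1/252; sum: t=0:+1/240 = 1/240; 3j²(3 1 4; 2 1 -3) = Δ·Π!·Σ² = 1/12  (sign -1)
I_A²/I_B² = (1/36)/(1/12) = 1/3

1/3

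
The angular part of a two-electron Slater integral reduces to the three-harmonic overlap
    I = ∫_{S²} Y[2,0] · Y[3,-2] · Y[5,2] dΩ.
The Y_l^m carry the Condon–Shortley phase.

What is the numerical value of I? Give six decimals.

m-sum 0 ✓  L=10 even ✓  1≤5≤5 ✓
Π(2lᵢ+1) = 5×7×11 = 385
triangle coeff Δ(2,3,5) = 1/2310
Σ_t [0,0]: t=0:+1/144 = 1/144
(3j)²=10/231 [(2 3 5; 0 0 0)], sign=-1
Σ_t [0,0]: t=0:+1/480 = 1/480
(3j)²=3/110 [(2 3 5; 0 -2 2)], sign=-1
⇒ 4πI² = 5/11
I = (+1)√(5/11/(4π)) = 0.19018827

0.190188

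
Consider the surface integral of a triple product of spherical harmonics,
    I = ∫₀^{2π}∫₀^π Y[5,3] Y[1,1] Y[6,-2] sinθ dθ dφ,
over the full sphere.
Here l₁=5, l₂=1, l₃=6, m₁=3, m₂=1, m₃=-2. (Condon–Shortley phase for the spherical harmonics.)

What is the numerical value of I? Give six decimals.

m-sum = 3 + 1 − 2 = 2 ≠ 0 ⇒ I = 0

0.000000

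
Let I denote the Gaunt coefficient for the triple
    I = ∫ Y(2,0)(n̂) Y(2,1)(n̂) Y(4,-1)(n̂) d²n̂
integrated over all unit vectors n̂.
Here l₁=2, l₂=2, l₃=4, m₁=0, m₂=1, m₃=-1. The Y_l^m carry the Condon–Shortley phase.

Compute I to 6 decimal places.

-0.220728

m-sum 0 ✓  L=8 even ✓  0≤4≤4 ✓
Π(2lᵢ+1) = 5×5×9 = 225
triangle coeff Δ(2,2,4) = 1/630
Σ_t [0,0]: t=0:+1/16 = 1/16
(3j)²=2/35 [(2 2 4; 0 0 0)], sign=+1
Σ_t [0,0]: t=0:+1/24 = 1/24
(3j)²=1/21 [(2 2 4; 0 1 -1)], sign=-1
⇒ 4πI² = 30/49
I = (-1)√(30/49/(4π)) = -0.22072812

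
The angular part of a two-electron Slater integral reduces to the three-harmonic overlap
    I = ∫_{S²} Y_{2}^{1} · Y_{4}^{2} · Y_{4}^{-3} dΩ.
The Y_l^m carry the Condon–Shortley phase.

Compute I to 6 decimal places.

-0.187702

Rules hold: Σm=0, L=10 even, 2≤4≤6.
N = 5·9·9 = 405
Δ = 2!·2!·6!/11! = 1/13860
Racah Σ t=0..2: t=0:+1/192 t=1:−1/36 t=2:+1/192 = -5/288
⇒ 3j(2 4 4; 0 0 0)² = 20/693, sgn -1
Racah Σ t=0..1: t=0:+1/1440 t=1:−1/240 = -1/288
⇒ 3j(2 4 4; 1 2 -3)² = 5/132, sgn +1
4πI² = N·(3j₀)²·(3jₘ)² = 375/847
I = -1·√(0.442739/4π) = -0.18770204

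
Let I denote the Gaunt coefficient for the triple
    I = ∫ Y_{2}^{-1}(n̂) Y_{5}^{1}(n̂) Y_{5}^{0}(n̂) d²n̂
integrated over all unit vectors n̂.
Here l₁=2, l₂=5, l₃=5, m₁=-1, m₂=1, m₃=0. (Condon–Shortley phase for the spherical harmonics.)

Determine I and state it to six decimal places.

-0.036166

Checks pass: Σm=0; 12 even; l₃=5∈[3,7].
(2·2+1)(2·5+1)(2·5+1) = 605
Δ: 2! 2! 8! / 13! → 1/38610
sum: t=0:+1/2880 t=1:−1/576 t=2:+1/2880 = -1/960
3j²(2 5 5; 0 0 0) = Δ·Π!·Σ² = 10/429  (sign +1)
sum: t=1:−1/1440 t=2:+1/1152 = 1/5760
3j²(2 5 5; -1 1 0) = Δ·Π!·Σ² = 1/858  (sign -1)
combine: 4πI² = 605·10/429·1/858 = 25/1521
take √, sign -1: I = -0.03616600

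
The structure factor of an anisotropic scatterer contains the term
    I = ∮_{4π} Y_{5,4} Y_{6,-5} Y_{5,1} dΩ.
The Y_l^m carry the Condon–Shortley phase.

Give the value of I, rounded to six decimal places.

0.158629

m-sum 0 ✓  L=16 even ✓  1≤5≤11 ✓
Π(2lᵢ+1) = 11×13×11 = 1573
triangle coeff Δ(5,6,5) = 1/28588560
Σ_t [1,5]: t=1:−1/345600 t=2:+1/13824 t=3:−1/5184 t=4:+1/13824 t=5:−1/345600 = -7/129600
(3j)²=80/7293 [(5 6 5; 0 0 0)], sign=+1
Σ_t [0,1]: t=0:+1/518400 t=1:−1/2073600 = 1/691200
(3j)²=81/4420 [(5 6 5; 4 -5 1)], sign=+1
⇒ 4πI² = 1188/3757
I = (+1)√(1188/3757/(4π)) = 0.15862904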